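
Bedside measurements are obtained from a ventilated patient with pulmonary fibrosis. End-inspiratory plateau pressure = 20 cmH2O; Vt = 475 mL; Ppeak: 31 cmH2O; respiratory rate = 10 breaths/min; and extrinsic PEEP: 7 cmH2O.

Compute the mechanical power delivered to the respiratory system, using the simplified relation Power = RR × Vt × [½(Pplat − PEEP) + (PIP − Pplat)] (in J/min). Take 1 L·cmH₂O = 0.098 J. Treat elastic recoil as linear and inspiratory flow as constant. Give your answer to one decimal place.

Per-breath work = Vt × [½(Pplat−PEEP) + (PIP−Pplat)] = 0.475 × [0.5×13.0 + 11.0] = 0.475 × 17.5 = 8.313 L·cmH2O.
Power = 10 × 8.313 = 83.13 L·cmH2O/min.
× 0.098 J/(L·cmH2O) → 8.147 J/min.

8.1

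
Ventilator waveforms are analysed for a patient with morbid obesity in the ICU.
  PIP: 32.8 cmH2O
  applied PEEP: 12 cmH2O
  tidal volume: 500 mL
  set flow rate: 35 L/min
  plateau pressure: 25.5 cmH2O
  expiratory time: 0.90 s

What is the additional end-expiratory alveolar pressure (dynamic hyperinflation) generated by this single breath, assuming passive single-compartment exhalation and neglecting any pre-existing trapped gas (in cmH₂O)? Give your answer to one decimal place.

Flow: 35 L/min ÷ 60 = 0.5833 L/s.
R = (PIP − Pplat)/V̇ = (32.8 − 25.5) / 0.5833 = 7.3/0.5833 = 12.515 cmH2O·s/L.
C = Vt/(Pplat − PEEP) = 500.0 / (25.5 − 12) = 500.0/13.5 = 37.037 mL/cmH2O.
τ = R × C = 12.515 × 0.03704 L/cmH2O = 0.4636 s.
Fraction remaining = e^(−Te/τ) = e^(−0.90/0.4636) = 0.1435; trapped volume = 500.0 × 0.1435 = 71.75 mL.
Additional alveolar pressure from trapping ≈ V_trapped / C = 71.75 / 37.037 = 1.937 cmH2O.

1.9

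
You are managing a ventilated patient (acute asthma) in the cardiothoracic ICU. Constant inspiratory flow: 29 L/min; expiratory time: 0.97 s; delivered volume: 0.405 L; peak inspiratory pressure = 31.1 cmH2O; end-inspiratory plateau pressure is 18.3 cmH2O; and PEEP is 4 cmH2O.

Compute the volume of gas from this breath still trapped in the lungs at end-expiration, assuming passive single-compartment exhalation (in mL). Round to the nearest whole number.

111

Flow: 29 L/min ÷ 60 = 0.4833 L/s.
R = (PIP − Pplat)/V̇ = (31.1 − 18.3) / 0.4833 = 12.8/0.4833 = 26.485 cmH2O·s/L.
C = Vt/(Pplat − PEEP) = 405.0 / (18.3 − 4) = 405.0/14.3 = 28.322 mL/cmH2O.
τ = R × C = 26.485 × 0.02832 L/cmH2O = 0.7501 s.
Fraction remaining = e^(−Te/τ) = e^(−0.97/0.7501) = 0.2744.
Trapped volume = 405.0 × 0.2744 = 111.13 mL.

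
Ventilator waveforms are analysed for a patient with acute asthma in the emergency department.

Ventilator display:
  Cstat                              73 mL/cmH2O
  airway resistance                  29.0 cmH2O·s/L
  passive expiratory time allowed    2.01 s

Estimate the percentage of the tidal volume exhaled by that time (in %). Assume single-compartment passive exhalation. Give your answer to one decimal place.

τ = R × C = 29.0 × 73 mL/cmH2O = 29.0 × 0.073 L/cmH2O = 2.117 s.
Passive exhalation: V(t)/V₀ = e^(−t/τ) = e^(−2.01/2.117) = 0.387.
Fraction exhaled = 1 − 0.387 = 0.613 → 61.3%.

61.3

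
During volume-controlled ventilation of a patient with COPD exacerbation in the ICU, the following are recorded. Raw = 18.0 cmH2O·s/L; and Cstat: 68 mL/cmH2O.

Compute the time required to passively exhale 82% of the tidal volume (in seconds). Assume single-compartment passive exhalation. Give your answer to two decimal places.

2.10

τ = R × C = 18.0 × 68 mL/cmH2O = 18.0 × 0.068 L/cmH2O = 1.224 s.
Exhaled fraction f = 1 − e^(−t/τ) → t = −τ·ln(1 − f) = −1.224·ln(0.18) = 2.099 s.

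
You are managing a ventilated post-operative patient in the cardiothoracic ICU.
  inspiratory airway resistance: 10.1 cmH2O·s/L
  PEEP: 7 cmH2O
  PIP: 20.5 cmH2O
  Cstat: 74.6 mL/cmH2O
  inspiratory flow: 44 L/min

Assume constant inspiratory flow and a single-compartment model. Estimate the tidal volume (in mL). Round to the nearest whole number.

Flow: 44 L/min ÷ 60 = 0.7333 L/s.
Equation of motion (constant flow): PIP = Vt/C + R·V̇ + PEEP.
Vt/C = PIP − R·V̇ − PEEP = 20.5 − 7.406 − 7 = 6.094 cmH2O.
Vt = C × 6.094 = 74.6 × 6.094 = 454.61 mL.

455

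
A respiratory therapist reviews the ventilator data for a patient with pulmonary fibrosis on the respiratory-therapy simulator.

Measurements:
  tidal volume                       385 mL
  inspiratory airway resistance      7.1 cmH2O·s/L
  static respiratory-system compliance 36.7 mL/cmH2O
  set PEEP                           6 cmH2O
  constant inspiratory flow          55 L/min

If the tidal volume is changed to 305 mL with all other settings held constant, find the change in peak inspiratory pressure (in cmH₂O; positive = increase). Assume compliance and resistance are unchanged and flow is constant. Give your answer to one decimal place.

-2.2

PIP = Vt/C + R·V̇ + PEEP (constant-flow equation of motion).
Only the elastic term changes: ΔPIP = ΔVt / C = (305 − 385) / 36.7 = -2.18 cmH2O.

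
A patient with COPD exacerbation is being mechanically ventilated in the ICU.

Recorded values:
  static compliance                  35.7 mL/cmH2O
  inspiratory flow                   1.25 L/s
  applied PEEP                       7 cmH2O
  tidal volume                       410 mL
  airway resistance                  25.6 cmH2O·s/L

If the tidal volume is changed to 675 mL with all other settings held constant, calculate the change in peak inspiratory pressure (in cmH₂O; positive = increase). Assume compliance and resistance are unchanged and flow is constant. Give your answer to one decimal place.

PIP = Vt/C + R·V̇ + PEEP (constant-flow equation of motion).
Only the elastic term changes: ΔPIP = ΔVt / C = (675 − 410) / 35.7 = 7.423 cmH2O.

7.4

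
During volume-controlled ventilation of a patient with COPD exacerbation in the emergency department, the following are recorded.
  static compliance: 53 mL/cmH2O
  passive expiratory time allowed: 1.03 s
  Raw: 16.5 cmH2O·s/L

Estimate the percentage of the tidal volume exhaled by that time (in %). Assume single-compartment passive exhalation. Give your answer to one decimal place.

τ = R × C = 16.5 × 53 mL/cmH2O = 16.5 × 0.053 L/cmH2O = 0.8745 s.
Passive exhalation: V(t)/V₀ = e^(−t/τ) = e^(−1.03/0.8745) = 0.308.
Fraction exhaled = 1 − 0.308 = 0.692 → 69.2%.

69.2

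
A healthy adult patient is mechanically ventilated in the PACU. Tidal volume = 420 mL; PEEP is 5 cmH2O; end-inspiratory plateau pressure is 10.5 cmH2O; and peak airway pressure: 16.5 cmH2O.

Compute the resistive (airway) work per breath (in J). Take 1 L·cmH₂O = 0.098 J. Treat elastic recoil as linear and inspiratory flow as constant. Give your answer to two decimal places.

With constant inspiratory flow the resistive pressure is constant at PIP − Pplat = 16.5 − 10.5 = 6.0 cmH2O, so resistive work = 6.0 × 0.420 = 2.52 L·cmH2O.
× 0.098 J/(L·cmH2O) → 0.247 J.

0.25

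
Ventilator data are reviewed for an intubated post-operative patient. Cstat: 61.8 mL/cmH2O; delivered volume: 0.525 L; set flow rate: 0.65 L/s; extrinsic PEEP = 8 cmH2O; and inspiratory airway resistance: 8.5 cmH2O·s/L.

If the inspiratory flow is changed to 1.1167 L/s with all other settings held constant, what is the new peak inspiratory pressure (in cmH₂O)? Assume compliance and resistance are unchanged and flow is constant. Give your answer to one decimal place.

26.0

PIP = Vt/C + R·V̇ + PEEP (constant-flow equation of motion).
Only the resistive term changes: ΔPIP = R × ΔV̇ = 8.5 × (1.1167 − 0.65) = 8.5 × 0.4667 = 3.967 cmH2O.
Original PIP = 525/61.8 + 8.5×0.65 + 8 = 22.02 cmH2O; new PIP = 22.02 + (3.967) = 25.987 cmH2O.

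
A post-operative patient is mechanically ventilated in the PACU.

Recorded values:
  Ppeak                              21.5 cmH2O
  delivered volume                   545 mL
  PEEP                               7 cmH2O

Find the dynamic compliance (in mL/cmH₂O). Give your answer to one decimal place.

Dynamic compliance = Vt / (PIP − PEEP) = 545 / (21.5 − 7) = 545 / 14.5 = 37.586 mL/cmH2O.

37.6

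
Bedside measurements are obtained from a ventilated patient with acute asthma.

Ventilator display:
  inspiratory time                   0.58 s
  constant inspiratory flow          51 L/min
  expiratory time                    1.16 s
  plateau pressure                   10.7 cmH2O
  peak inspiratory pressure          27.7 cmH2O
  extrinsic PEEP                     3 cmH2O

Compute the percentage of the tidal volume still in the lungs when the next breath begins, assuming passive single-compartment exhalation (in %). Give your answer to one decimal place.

Flow: 51 L/min ÷ 60 = 0.85 L/s.
Vt = flow × Ti = 0.85 L/s × 0.58 s × 1000 mL/L = 493.0 mL.
R = (PIP − Pplat)/V̇ = (27.7 − 10.7) / 0.85 = 17.0/0.85 = 20.0 cmH2O·s/L.
C = Vt/(Pplat − PEEP) = 493.0 / (10.7 − 3) = 493.0/7.7 = 64.026 mL/cmH2O.
τ = R × C = 20.0 × 0.06403 L/cmH2O = 1.281 s.
Fraction remaining at end-expiration = e^(−Te/τ) = e^(−1.16/1.281) = 0.4043 → 40.43%.

40.4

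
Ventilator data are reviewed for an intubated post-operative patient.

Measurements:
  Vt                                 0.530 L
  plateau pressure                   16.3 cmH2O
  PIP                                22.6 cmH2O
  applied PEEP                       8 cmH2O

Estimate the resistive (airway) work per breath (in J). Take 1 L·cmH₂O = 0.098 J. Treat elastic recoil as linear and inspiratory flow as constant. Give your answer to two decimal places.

With constant inspiratory flow the resistive pressure is constant at PIP − Pplat = 22.6 − 16.3 = 6.3 cmH2O, so resistive work = 6.3 × 0.530 = 3.339 L·cmH2O.
× 0.098 J/(L·cmH2O) → 0.3272 J.

0.33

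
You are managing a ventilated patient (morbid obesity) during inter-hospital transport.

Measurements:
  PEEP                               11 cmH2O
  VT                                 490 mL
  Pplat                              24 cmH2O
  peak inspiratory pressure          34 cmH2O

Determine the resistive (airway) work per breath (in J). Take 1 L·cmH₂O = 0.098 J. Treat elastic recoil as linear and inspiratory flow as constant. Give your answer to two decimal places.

0.48

With constant inspiratory flow the resistive pressure is constant at PIP − Pplat = 34 − 24 = 10.0 cmH2O, so resistive work = 10.0 × 0.490 = 4.9 L·cmH2O.
× 0.098 J/(L·cmH2O) → 0.4802 J.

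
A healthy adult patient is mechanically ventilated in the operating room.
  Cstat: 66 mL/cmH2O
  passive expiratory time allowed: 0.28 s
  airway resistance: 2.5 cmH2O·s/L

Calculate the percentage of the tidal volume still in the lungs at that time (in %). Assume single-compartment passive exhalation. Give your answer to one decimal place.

18.3

τ = R × C = 2.5 × 66 mL/cmH2O = 2.5 × 0.066 L/cmH2O = 0.165 s.
Passive exhalation: V(t)/V₀ = e^(−t/τ) = e^(−0.28/0.165) = 0.1832.
Fraction remaining = 0.1832 → 18.32%.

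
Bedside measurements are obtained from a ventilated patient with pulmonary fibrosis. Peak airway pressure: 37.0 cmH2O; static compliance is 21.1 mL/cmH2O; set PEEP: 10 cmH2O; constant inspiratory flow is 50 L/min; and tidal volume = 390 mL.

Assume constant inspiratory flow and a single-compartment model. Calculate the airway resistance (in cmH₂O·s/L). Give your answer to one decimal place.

10.2

Flow: 50 L/min ÷ 60 = 0.8333 L/s.
Equation of motion (constant flow): PIP = Vt/C + R·V̇ + PEEP.
R·V̇ = PIP − Vt/C − PEEP = 37.0 − 390/21.1 − 10 = 37.0 − 18.483 − 10 = 8.517 cmH2O.
R = 8.517 / 0.8333 = 10.221 cmH2O·s/L.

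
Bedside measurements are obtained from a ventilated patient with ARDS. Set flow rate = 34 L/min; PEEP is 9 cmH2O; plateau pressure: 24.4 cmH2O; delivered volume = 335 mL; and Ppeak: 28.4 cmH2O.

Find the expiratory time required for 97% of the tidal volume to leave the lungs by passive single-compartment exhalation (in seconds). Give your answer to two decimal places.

Flow: 34 L/min ÷ 60 = 0.5667 L/s.
R = (PIP − Pplat)/V̇ = (28.4 − 24.4) / 0.5667 = 4.0/0.5667 = 7.058 cmH2O·s/L.
C = Vt/(Pplat − PEEP) = 335.0 / (24.4 − 9) = 335.0/15.4 = 21.753 mL/cmH2O.
τ = R × C = 7.058 × 0.02175 L/cmH2O = 0.1535 s.
t = −τ·ln(1 − 0.97) = −0.1535·ln(0.03) = 0.5383 s.

0.54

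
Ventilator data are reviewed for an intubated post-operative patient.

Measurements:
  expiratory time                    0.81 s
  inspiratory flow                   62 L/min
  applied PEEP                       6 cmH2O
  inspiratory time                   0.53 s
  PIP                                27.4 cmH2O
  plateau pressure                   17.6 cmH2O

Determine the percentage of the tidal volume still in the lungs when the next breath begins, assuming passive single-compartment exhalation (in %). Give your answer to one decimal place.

Flow: 62 L/min ÷ 60 = 1.0333 L/s.
Vt = flow × Ti = 1.0333 L/s × 0.53 s × 1000 mL/L = 547.65 mL.
R = (PIP − Pplat)/V̇ = (27.4 − 17.6) / 1.0333 = 9.8/1.0333 = 9.484 cmH2O·s/L.
C = Vt/(Pplat − PEEP) = 547.65 / (17.6 − 6) = 547.65/11.6 = 47.211 mL/cmH2O.
τ = R × C = 9.484 × 0.04721 L/cmH2O = 0.4477 s.
Fraction remaining at end-expiration = e^(−Te/τ) = e^(−0.81/0.4477) = 0.1638 → 16.38%.

16.4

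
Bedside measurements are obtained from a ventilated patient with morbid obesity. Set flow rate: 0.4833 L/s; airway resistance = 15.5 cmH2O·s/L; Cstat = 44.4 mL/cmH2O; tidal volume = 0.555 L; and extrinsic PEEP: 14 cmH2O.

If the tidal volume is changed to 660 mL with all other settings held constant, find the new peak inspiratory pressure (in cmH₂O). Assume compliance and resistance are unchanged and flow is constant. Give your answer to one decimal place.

PIP = Vt/C + R·V̇ + PEEP (constant-flow equation of motion).
Only the elastic term changes: ΔPIP = ΔVt / C = (660 − 555) / 44.4 = 2.365 cmH2O.
Original PIP = 555/44.4 + 15.5×0.4833 + 14 = 33.991 cmH2O; new PIP = 33.991 + (2.365) = 36.356 cmH2O.

36.4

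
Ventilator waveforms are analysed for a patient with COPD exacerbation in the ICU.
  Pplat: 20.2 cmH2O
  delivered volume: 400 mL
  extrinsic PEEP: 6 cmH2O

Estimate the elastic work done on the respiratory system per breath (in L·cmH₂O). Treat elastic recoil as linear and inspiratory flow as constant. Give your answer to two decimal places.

Elastic work ≈ ½ × (Pplat − PEEP) × Vt = 0.5 × (20.2 − 6) × 0.400 L = 0.5 × 14.2 × 0.400 = 2.84 L·cmH2O.

2.84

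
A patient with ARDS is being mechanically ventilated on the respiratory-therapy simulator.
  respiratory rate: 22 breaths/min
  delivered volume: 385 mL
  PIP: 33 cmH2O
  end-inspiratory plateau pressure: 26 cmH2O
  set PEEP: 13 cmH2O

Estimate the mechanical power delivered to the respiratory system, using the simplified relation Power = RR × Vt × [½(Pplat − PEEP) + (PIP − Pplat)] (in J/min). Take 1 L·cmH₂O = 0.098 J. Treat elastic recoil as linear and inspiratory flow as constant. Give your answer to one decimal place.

11.2

Per-breath work = Vt × [½(Pplat−PEEP) + (PIP−Pplat)] = 0.385 × [0.5×13.0 + 7.0] = 0.385 × 13.5 = 5.198 L·cmH2O.
Power = 22 × 5.198 = 114.36 L·cmH2O/min.
× 0.098 J/(L·cmH2O) → 11.207 J/min.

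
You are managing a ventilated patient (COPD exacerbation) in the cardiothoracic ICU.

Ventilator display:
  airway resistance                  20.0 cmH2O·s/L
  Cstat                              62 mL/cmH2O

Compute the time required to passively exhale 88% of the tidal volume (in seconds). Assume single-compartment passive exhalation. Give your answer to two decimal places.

τ = R × C = 20.0 × 62 mL/cmH2O = 20.0 × 0.062 L/cmH2O = 1.24 s.
Exhaled fraction f = 1 − e^(−t/τ) → t = −τ·ln(1 − f) = −1.24·ln(0.12) = 2.629 s.

2.63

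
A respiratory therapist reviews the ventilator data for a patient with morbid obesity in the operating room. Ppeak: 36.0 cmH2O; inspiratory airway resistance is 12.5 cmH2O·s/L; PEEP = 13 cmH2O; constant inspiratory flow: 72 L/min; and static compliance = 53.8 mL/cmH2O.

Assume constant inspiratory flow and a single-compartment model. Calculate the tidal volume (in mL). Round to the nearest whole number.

430

Flow: 72 L/min ÷ 60 = 1.2 L/s.
Equation of motion (constant flow): PIP = Vt/C + R·V̇ + PEEP.
Vt/C = PIP − R·V̇ − PEEP = 36.0 − 15.0 − 13 = 8.0 cmH2O.
Vt = C × 8.0 = 53.8 × 8.0 = 430.4 mL.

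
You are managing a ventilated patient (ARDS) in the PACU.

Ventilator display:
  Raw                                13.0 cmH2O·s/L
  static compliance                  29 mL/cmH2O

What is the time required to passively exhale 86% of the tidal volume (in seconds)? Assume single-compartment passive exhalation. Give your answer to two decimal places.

0.74

τ = R × C = 13.0 × 29 mL/cmH2O = 13.0 × 0.029 L/cmH2O = 0.377 s.
Exhaled fraction f = 1 − e^(−t/τ) → t = −τ·ln(1 − f) = −0.377·ln(0.14) = 0.7412 s.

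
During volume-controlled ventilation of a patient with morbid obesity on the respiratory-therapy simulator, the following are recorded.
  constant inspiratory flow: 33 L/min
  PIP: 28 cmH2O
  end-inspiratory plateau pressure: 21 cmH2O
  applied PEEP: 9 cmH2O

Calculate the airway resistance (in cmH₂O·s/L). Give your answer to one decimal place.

12.7

Flow: 33 L/min ÷ 60 = 0.55 L/s.
Raw = (PIP − Pplat) / flow = (28 − 21) / 0.55 = 7.0 / 0.55 = 12.727 cmH2O·s/L.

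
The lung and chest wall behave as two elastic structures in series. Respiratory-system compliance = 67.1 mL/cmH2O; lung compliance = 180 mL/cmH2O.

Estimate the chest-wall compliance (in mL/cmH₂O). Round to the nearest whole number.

107

1/Ccw = 1/Crs − 1/CL.
1/Ccw = 1/67.1 − 1/180 = 0.009348.
Ccw = 106.97 mL/cmH2O.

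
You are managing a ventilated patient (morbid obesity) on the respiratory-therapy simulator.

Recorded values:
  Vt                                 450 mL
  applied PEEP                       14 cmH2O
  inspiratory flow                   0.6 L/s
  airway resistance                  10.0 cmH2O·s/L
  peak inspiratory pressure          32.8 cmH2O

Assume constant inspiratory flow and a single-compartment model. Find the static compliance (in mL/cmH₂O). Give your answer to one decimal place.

Equation of motion (constant flow): PIP = Vt/C + R·V̇ + PEEP.
Vt/C = PIP − R·V̇ − PEEP = 32.8 − 10.0×0.6 − 14 = 32.8 − 6.0 − 14 = 12.8 cmH2O.
C = Vt / 12.8 = 450 / 12.8 = 35.156 mL/cmH2O.

35.2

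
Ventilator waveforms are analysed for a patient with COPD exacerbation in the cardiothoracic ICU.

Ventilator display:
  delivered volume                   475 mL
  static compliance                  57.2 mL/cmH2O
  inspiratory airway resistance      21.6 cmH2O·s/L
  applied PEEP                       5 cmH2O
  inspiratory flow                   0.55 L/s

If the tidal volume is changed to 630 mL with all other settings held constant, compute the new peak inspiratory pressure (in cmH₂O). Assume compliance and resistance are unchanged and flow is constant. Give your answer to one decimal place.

PIP = Vt/C + R·V̇ + PEEP (constant-flow equation of motion).
Only the elastic term changes: ΔPIP = ΔVt / C = (630 − 475) / 57.2 = 2.71 cmH2O.
Original PIP = 475/57.2 + 21.6×0.55 + 5 = 25.184 cmH2O; new PIP = 25.184 + (2.71) = 27.894 cmH2O.

27.9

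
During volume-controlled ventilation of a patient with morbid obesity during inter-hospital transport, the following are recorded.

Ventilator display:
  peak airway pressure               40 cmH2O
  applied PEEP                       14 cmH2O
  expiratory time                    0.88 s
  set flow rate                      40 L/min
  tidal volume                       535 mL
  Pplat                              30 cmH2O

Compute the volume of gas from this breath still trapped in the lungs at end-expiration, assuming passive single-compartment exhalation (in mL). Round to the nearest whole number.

93

Flow: 40 L/min ÷ 60 = 0.6667 L/s.
R = (PIP − Pplat)/V̇ = (40 − 30) / 0.6667 = 10.0/0.6667 = 14.999 cmH2O·s/L.
C = Vt/(Pplat − PEEP) = 535.0 / (30 − 14) = 535.0/16.0 = 33.438 mL/cmH2O.
τ = R × C = 14.999 × 0.03344 L/cmH2O = 0.5016 s.
Fraction remaining = e^(−Te/τ) = e^(−0.88/0.5016) = 0.173.
Trapped volume = 535.0 × 0.173 = 92.555 mL.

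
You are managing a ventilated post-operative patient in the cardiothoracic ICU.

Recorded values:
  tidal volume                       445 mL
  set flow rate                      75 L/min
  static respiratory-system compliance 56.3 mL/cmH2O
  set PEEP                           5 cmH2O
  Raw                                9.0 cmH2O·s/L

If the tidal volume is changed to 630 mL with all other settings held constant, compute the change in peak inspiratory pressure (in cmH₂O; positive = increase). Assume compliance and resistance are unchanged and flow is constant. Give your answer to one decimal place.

3.3

PIP = Vt/C + R·V̇ + PEEP (constant-flow equation of motion).
Only the elastic term changes: ΔPIP = ΔVt / C = (630 − 445) / 56.3 = 3.286 cmH2O.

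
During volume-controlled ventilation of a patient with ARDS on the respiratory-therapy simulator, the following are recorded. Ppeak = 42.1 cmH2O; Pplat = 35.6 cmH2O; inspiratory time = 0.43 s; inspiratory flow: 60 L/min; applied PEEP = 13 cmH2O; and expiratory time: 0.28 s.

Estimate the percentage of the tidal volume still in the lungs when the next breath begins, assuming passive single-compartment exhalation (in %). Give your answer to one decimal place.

Flow: 60 L/min ÷ 60 = 1 L/s.
Vt = flow × Ti = 1 L/s × 0.43 s × 1000 mL/L = 430.0 mL.
R = (PIP − Pplat)/V̇ = (42.1 − 35.6) / 1 = 6.5/1 = 6.5 cmH2O·s/L.
C = Vt/(Pplat − PEEP) = 430.0 / (35.6 − 13) = 430.0/22.6 = 19.027 mL/cmH2O.
τ = R × C = 6.5 × 0.01903 L/cmH2O = 0.1237 s.
Fraction remaining at end-expiration = e^(−Te/τ) = e^(−0.28/0.1237) = 0.104 → 10.4%.

10.4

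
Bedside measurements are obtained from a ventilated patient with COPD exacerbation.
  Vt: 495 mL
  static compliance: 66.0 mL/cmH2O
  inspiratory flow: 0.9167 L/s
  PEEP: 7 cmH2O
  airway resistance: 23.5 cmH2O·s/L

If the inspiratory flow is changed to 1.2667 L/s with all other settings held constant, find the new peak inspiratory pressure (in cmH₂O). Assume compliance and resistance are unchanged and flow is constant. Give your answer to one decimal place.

44.3

PIP = Vt/C + R·V̇ + PEEP (constant-flow equation of motion).
Only the resistive term changes: ΔPIP = R × ΔV̇ = 23.5 × (1.2667 − 0.9167) = 23.5 × 0.35 = 8.225 cmH2O.
Original PIP = 495/66.0 + 23.5×0.9167 + 7 = 36.042 cmH2O; new PIP = 36.042 + (8.225) = 44.267 cmH2O.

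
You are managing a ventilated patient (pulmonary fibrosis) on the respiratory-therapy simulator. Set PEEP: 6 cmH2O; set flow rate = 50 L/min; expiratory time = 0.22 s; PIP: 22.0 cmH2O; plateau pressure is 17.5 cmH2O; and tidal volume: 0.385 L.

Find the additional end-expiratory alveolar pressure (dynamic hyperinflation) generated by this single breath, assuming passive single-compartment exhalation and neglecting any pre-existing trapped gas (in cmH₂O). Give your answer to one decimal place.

3.4

Flow: 50 L/min ÷ 60 = 0.8333 L/s.
R = (PIP − Pplat)/V̇ = (22.0 − 17.5) / 0.8333 = 4.5/0.8333 = 5.4 cmH2O·s/L.
C = Vt/(Pplat − PEEP) = 385.0 / (17.5 − 6) = 385.0/11.5 = 33.478 mL/cmH2O.
τ = R × C = 5.4 × 0.03348 L/cmH2O = 0.1808 s.
Fraction remaining = e^(−Te/τ) = e^(−0.22/0.1808) = 0.2962; trapped volume = 385.0 × 0.2962 = 114.04 mL.
Additional alveolar pressure from trapping ≈ V_trapped / C = 114.04 / 33.478 = 3.406 cmH2O.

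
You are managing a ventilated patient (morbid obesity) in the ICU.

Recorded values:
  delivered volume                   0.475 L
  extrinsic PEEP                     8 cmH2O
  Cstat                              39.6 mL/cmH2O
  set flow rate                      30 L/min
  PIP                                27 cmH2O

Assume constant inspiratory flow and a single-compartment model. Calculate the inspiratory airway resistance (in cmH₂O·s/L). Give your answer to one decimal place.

14.0

Flow: 30 L/min ÷ 60 = 0.5 L/s.
Equation of motion (constant flow): PIP = Vt/C + R·V̇ + PEEP.
R·V̇ = PIP − Vt/C − PEEP = 27 − 475/39.6 − 8 = 27 − 11.995 − 8 = 7.005 cmH2O.
R = 7.005 / 0.5 = 14.01 cmH2O·s/L.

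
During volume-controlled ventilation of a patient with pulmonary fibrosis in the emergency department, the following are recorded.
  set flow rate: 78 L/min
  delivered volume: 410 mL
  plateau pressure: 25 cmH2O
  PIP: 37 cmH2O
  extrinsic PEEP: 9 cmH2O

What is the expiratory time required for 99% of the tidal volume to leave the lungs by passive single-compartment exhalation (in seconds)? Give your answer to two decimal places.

Flow: 78 L/min ÷ 60 = 1.3 L/s.
R = (PIP − Pplat)/V̇ = (37 − 25) / 1.3 = 12.0/1.3 = 9.231 cmH2O·s/L.
C = Vt/(Pplat − PEEP) = 410.0 / (25 − 9) = 410.0/16.0 = 25.625 mL/cmH2O.
τ = R × C = 9.231 × 0.02563 L/cmH2O = 0.2366 s.
t = −τ·ln(1 − 0.99) = −0.2366·ln(0.01) = 1.09 s.

1.09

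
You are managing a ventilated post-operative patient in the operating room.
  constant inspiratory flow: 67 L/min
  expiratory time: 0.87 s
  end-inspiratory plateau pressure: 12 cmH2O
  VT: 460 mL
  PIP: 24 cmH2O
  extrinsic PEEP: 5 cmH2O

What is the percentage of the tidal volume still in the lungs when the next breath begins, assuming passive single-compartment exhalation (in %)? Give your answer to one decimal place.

Flow: 67 L/min ÷ 60 = 1.1167 L/s.
R = (PIP − Pplat)/V̇ = (24 − 12) / 1.1167 = 12.0/1.1167 = 10.746 cmH2O·s/L.
C = Vt/(Pplat − PEEP) = 460.0 / (12 − 5) = 460.0/7.0 = 65.714 mL/cmH2O.
τ = R × C = 10.746 × 0.06571 L/cmH2O = 0.7061 s.
Fraction remaining at end-expiration = e^(−Te/τ) = e^(−0.87/0.7061) = 0.2917 → 29.17%.

29.2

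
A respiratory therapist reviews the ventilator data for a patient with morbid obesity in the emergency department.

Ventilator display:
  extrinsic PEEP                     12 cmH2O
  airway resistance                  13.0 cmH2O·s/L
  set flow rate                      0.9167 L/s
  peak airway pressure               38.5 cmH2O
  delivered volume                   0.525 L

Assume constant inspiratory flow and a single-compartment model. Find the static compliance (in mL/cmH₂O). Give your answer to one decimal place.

Equation of motion (constant flow): PIP = Vt/C + R·V̇ + PEEP.
Vt/C = PIP − R·V̇ − PEEP = 38.5 − 13.0×0.9167 − 12 = 38.5 − 11.917 − 12 = 14.583 cmH2O.
C = Vt / 14.583 = 525 / 14.583 = 36.001 mL/cmH2O.

36.0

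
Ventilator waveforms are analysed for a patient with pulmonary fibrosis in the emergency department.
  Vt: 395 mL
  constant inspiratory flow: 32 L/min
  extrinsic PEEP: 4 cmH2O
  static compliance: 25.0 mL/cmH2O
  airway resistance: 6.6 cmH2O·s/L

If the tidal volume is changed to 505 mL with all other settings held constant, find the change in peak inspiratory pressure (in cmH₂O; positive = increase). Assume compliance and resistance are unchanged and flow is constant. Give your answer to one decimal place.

4.4

PIP = Vt/C + R·V̇ + PEEP (constant-flow equation of motion).
Only the elastic term changes: ΔPIP = ΔVt / C = (505 − 395) / 25.0 = 4.4 cmH2O.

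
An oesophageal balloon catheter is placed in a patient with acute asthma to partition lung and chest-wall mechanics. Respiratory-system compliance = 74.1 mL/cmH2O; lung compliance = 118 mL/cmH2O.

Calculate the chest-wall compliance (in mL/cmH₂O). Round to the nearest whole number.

199

1/Ccw = 1/Crs − 1/CL.
1/Ccw = 1/74.1 − 1/118 = 0.005021.
Ccw = 199.16 mL/cmH2O.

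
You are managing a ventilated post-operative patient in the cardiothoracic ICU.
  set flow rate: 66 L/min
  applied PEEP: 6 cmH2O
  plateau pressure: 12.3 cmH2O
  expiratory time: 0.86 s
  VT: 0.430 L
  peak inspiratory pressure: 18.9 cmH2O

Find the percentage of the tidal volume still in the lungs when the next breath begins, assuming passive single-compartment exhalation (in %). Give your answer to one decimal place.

Flow: 66 L/min ÷ 60 = 1.1 L/s.
R = (PIP − Pplat)/V̇ = (18.9 − 12.3) / 1.1 = 6.6/1.1 = 6.0 cmH2O·s/L.
C = Vt/(Pplat − PEEP) = 430.0 / (12.3 − 6) = 430.0/6.3 = 68.254 mL/cmH2O.
τ = R × C = 6.0 × 0.06825 L/cmH2O = 0.4095 s.
Fraction remaining at end-expiration = e^(−Te/τ) = e^(−0.86/0.4095) = 0.1224 → 12.24%.

12.2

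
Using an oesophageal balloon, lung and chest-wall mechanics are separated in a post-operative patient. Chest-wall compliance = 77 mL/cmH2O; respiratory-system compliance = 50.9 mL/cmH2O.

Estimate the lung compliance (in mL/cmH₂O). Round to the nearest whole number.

150

1/CL = 1/Crs − 1/Ccw.
1/CL = 1/50.9 − 1/77 = 0.006659.
CL = 150.17 mL/cmH2O.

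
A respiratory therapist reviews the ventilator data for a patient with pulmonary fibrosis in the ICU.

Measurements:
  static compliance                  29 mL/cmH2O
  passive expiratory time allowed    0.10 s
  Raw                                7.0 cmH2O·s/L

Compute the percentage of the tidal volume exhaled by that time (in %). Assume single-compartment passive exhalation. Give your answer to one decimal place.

τ = R × C = 7.0 × 29 mL/cmH2O = 7.0 × 0.029 L/cmH2O = 0.203 s.
Passive exhalation: V(t)/V₀ = e^(−t/τ) = e^(−0.10/0.203) = 0.611.
Fraction exhaled = 1 − 0.611 = 0.389 → 38.9%.

38.9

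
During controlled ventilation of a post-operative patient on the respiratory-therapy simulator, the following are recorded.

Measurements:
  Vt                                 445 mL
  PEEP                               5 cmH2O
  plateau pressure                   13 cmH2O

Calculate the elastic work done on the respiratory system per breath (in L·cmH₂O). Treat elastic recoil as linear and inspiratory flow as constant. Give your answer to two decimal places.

1.78

Elastic work ≈ ½ × (Pplat − PEEP) × Vt = 0.5 × (13 − 5) × 0.445 L = 0.5 × 8.0 × 0.445 = 1.78 L·cmH2O.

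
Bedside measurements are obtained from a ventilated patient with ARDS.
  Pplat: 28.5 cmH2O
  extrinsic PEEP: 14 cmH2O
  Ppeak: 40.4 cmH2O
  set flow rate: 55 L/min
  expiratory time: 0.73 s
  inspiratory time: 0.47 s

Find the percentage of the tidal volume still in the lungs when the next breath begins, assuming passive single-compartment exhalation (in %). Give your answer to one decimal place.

15.1

Flow: 55 L/min ÷ 60 = 0.9167 L/s.
Vt = flow × Ti = 0.9167 L/s × 0.47 s × 1000 mL/L = 430.85 mL.
R = (PIP − Pplat)/V̇ = (40.4 − 28.5) / 0.9167 = 11.9/0.9167 = 12.981 cmH2O·s/L.
C = Vt/(Pplat − PEEP) = 430.85 / (28.5 − 14) = 430.85/14.5 = 29.714 mL/cmH2O.
τ = R × C = 12.981 × 0.02971 L/cmH2O = 0.3857 s.
Fraction remaining at end-expiration = e^(−Te/τ) = e^(−0.73/0.3857) = 0.1507 → 15.07%.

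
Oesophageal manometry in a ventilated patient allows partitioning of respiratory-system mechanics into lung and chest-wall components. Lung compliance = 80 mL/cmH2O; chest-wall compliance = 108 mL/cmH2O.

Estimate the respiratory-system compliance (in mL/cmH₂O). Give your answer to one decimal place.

Lung and chest wall are elastances in series: 1/Crs = 1/CL + 1/Ccw.
1/Crs = 1/80 + 1/108 = 0.02176.
Crs = 45.956 mL/cmH2O.

46.0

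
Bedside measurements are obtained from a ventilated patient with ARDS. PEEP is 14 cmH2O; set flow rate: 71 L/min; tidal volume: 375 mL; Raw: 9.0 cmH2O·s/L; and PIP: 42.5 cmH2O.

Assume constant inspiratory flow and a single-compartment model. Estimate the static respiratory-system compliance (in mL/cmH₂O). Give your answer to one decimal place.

21.0

Flow: 71 L/min ÷ 60 = 1.1833 L/s.
Equation of motion (constant flow): PIP = Vt/C + R·V̇ + PEEP.
Vt/C = PIP − R·V̇ − PEEP = 42.5 − 9.0×1.1833 − 14 = 42.5 − 10.65 − 14 = 17.85 cmH2O.
C = Vt / 17.85 = 375 / 17.85 = 21.008 mL/cmH2O.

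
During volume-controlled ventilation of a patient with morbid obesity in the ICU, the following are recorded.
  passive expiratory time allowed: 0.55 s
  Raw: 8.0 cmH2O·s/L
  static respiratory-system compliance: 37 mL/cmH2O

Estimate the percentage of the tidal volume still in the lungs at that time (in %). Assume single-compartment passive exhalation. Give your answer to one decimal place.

τ = R × C = 8.0 × 37 mL/cmH2O = 8.0 × 0.037 L/cmH2O = 0.296 s.
Passive exhalation: V(t)/V₀ = e^(−t/τ) = e^(−0.55/0.296) = 0.156.
Fraction remaining = 0.156 → 15.6%.

15.6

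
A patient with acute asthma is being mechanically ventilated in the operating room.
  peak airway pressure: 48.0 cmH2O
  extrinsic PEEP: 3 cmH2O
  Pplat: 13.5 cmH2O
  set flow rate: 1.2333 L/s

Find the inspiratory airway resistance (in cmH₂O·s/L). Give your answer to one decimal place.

28.0

Raw = (PIP − Pplat) / flow = (48.0 − 13.5) / 1.2333 = 34.5 / 1.2333 = 27.974 cmH2O·s/L.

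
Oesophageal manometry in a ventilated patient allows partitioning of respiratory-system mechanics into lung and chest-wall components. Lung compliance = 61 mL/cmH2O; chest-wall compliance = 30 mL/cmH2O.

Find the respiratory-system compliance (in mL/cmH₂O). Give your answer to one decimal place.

Lung and chest wall are elastances in series: 1/Crs = 1/CL + 1/Ccw.
1/Crs = 1/61 + 1/30 = 0.04973.
Crs = 20.109 mL/cmH2O.

20.1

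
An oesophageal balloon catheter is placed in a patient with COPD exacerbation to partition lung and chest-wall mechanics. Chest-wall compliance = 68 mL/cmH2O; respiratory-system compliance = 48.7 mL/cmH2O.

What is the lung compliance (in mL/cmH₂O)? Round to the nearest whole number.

1/CL = 1/Crs − 1/Ccw.
1/CL = 1/48.7 − 1/68 = 0.005828.
CL = 171.59 mL/cmH2O.

172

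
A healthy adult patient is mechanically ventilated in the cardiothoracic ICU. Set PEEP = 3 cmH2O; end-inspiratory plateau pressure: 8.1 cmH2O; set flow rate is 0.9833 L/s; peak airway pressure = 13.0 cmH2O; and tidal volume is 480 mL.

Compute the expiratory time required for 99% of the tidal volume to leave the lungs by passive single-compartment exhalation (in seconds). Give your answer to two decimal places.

2.16

R = (PIP − Pplat)/V̇ = (13.0 − 8.1) / 0.9833 = 4.9/0.9833 = 4.983 cmH2O·s/L.
C = Vt/(Pplat − PEEP) = 480.0 / (8.1 − 3) = 480.0/5.1 = 94.118 mL/cmH2O.
τ = R × C = 4.983 × 0.09412 L/cmH2O = 0.469 s.
t = −τ·ln(1 − 0.99) = −0.469·ln(0.01) = 2.16 s.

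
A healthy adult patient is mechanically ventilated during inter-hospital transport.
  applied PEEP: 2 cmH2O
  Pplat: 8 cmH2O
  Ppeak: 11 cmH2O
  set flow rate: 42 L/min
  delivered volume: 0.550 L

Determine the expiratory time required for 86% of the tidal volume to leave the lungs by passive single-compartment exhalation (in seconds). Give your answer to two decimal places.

0.77

Flow: 42 L/min ÷ 60 = 0.7 L/s.
R = (PIP − Pplat)/V̇ = (11 − 8) / 0.7 = 3.0/0.7 = 4.286 cmH2O·s/L.
C = Vt/(Pplat − PEEP) = 550.0 / (8 − 2) = 550.0/6.0 = 91.667 mL/cmH2O.
τ = R × C = 4.286 × 0.09167 L/cmH2O = 0.3929 s.
t = −τ·ln(1 − 0.86) = −0.3929·ln(0.14) = 0.7725 s.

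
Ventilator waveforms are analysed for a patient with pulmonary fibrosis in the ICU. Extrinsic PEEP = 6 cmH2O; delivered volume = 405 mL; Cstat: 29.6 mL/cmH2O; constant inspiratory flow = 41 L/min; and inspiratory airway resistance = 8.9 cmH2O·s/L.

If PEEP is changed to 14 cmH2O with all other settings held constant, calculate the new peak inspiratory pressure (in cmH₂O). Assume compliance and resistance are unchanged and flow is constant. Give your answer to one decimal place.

Flow: 41 L/min ÷ 60 = 0.6833 L/s.
PIP = Vt/C + R·V̇ + PEEP (constant-flow equation of motion).
Only the baseline term changes: ΔPIP = ΔPEEP = 14 − 6 = 8.0 cmH2O.
Original PIP = 405/29.6 + 8.9×0.6833 + 6 = 25.764 cmH2O; new PIP = 25.764 + (8.0) = 33.764 cmH2O.

33.8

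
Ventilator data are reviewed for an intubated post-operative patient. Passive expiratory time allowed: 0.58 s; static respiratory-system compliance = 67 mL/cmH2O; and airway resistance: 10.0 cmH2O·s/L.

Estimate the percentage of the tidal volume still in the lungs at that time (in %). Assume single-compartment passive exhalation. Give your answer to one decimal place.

42.1

τ = R × C = 10.0 × 67 mL/cmH2O = 10.0 × 0.067 L/cmH2O = 0.67 s.
Passive exhalation: V(t)/V₀ = e^(−t/τ) = e^(−0.58/0.67) = 0.4208.
Fraction remaining = 0.4208 → 42.08%.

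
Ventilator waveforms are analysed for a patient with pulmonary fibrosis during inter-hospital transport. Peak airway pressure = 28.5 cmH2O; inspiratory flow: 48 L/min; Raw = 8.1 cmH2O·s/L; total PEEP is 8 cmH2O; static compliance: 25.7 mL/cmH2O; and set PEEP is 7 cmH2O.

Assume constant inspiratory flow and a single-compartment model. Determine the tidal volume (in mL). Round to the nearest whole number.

360

Flow: 48 L/min ÷ 60 = 0.8 L/s.
Total PEEP = 8 cmH2O (set 7 + intrinsic 1); this is the baseline alveolar pressure.
Equation of motion (constant flow): PIP = Vt/C + R·V̇ + PEEP.
Vt/C = PIP − R·V̇ − PEEP = 28.5 − 6.48 − 8 = 14.02 cmH2O.
Vt = C × 14.02 = 25.7 × 14.02 = 360.31 mL.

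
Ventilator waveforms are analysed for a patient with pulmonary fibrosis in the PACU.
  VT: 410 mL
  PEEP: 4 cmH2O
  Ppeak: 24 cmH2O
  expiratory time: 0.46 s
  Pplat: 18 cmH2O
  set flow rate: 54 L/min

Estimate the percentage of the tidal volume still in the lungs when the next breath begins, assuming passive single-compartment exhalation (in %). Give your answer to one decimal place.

Flow: 54 L/min ÷ 60 = 0.9 L/s.
R = (PIP − Pplat)/V̇ = (24 − 18) / 0.9 = 6.0/0.9 = 6.667 cmH2O·s/L.
C = Vt/(Pplat − PEEP) = 410.0 / (18 − 4) = 410.0/14.0 = 29.286 mL/cmH2O.
τ = R × C = 6.667 × 0.02929 L/cmH2O = 0.1953 s.
Fraction remaining at end-expiration = e^(−Te/τ) = e^(−0.46/0.1953) = 0.09486 → 9.486%.

9.5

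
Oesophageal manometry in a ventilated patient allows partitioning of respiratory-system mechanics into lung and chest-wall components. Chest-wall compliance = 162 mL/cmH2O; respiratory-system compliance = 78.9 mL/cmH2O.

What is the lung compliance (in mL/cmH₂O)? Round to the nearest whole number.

154

1/CL = 1/Crs − 1/Ccw.
1/CL = 1/78.9 − 1/162 = 0.006501.
CL = 153.82 mL/cmH2O.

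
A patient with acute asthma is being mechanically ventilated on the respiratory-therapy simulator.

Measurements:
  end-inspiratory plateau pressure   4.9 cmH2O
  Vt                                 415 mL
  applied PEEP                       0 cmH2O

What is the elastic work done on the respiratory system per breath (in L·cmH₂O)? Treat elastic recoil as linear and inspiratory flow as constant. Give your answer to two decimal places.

1.02

Elastic work ≈ ½ × (Pplat − PEEP) × Vt = 0.5 × (4.9 − 0) × 0.415 L = 0.5 × 4.9 × 0.415 = 1.017 L·cmH2O.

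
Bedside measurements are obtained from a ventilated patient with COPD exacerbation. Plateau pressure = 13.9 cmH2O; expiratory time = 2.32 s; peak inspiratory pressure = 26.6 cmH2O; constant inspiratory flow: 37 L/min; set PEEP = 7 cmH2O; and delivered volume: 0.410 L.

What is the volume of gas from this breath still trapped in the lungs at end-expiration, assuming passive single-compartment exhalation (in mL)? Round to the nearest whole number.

Flow: 37 L/min ÷ 60 = 0.6167 L/s.
R = (PIP − Pplat)/V̇ = (26.6 − 13.9) / 0.6167 = 12.7/0.6167 = 20.593 cmH2O·s/L.
C = Vt/(Pplat − PEEP) = 410.0 / (13.9 − 7) = 410.0/6.9 = 59.42 mL/cmH2O.
τ = R × C = 20.593 × 0.05942 L/cmH2O = 1.224 s.
Fraction remaining = e^(−Te/τ) = e^(−2.32/1.224) = 0.1503.
Trapped volume = 410.0 × 0.1503 = 61.623 mL.

62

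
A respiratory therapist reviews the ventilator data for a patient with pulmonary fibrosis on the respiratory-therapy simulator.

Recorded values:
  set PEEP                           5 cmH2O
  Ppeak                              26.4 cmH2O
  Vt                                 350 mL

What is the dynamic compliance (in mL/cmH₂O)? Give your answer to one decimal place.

16.4

Dynamic compliance = Vt / (PIP − PEEP) = 350 / (26.4 − 5) = 350 / 21.4 = 16.355 mL/cmH2O.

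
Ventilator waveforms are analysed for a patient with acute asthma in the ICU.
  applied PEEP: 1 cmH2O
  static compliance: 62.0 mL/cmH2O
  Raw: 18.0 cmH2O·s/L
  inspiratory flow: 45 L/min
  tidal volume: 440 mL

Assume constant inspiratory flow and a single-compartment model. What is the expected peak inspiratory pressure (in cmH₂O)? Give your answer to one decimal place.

21.6

Flow: 45 L/min ÷ 60 = 0.75 L/s.
Equation of motion (constant flow): PIP = Vt/C + R·V̇ + PEEP.
PIP = 440/62.0 + 18.0×0.75 + 1 = 7.097 + 13.5 + 1 = 21.597 cmH2O.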